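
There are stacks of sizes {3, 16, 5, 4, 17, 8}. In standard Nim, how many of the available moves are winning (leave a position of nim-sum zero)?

1

Nim-sum: 3 ^ 16 ^ 5 ^ 4 ^ 17 ^ 8 = 11.
The overall nim-sum is X = 11. A stack of size p has a winning move iff p XOR X < p (reduce it to p XOR X).
  3: 3 XOR 11 = 8 ≥ 3 — no move.
  16: 16 XOR 11 = 27 ≥ 16 — no move.
  5: 5 XOR 11 = 14 ≥ 5 — no move.
  4: 4 XOR 11 = 15 ≥ 4 — no move.
  17: 17 XOR 11 = 26 ≥ 17 — no move.
  8: 8 XOR 11 = 3 < 8 — winning move (to 3).
That gives 1 winning move.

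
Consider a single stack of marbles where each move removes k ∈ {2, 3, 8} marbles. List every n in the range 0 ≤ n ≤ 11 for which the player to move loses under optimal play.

0, 1, 5, 6, 10, 11

Grundy values for subtraction set {2, 3, 8}:
k:     0  1  2  3  4  5  6  7  8  9 10 11
g(k):  0  0  1  1  2  0  0  1  1  2  0  0
The P-positions (g = 0) in 0..11 are 0, 1, 5, 6, 10, 11.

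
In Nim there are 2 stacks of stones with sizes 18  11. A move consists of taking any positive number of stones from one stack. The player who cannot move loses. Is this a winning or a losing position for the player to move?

Winning position

Compute the nim-sum pairwise:
18 ⊕ 11 = 25
The nim-sum is 25 ≠ 0, so this is an N-position: the player to move can win.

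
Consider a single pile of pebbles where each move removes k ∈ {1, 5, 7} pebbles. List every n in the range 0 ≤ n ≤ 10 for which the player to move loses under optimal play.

0, 2, 4, 6, 8, 10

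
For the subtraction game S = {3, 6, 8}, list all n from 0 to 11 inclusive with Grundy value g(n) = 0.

Grundy values for subtraction set {3, 6, 8}:
k:     0  1  2  3  4  5  6  7  8  9 10 11
g(k):  0  0  0  1  1  1  2  2  2  3  3  0
The P-positions (g = 0) in 0..11 are 0, 1, 2, 11.

0, 1, 2, 11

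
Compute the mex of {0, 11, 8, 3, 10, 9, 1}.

2

The values 0, 1 are all present; 2 is the first non-negative integer missing from the set.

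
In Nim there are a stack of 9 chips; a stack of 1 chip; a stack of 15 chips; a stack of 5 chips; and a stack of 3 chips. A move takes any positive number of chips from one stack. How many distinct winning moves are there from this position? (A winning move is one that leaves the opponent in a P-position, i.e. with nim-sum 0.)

5

Nim-sum: 9 ^ 1 ^ 15 ^ 5 ^ 3 = 1.
The overall nim-sum is X = 1. A stack of size p has a winning move iff p XOR X < p (reduce it to p XOR X).
  9: 9 XOR 1 = 8 < 9 — winning move (to 8).
  1: 1 XOR 1 = 0 < 1 — winning move (to 0).
  15: 15 XOR 1 = 14 < 15 — winning move (to 14).
  5: 5 XOR 1 = 4 < 5 — winning move (to 4).
  3: 3 XOR 1 = 2 < 3 — winning move (to 2).
That gives 5 winning moves.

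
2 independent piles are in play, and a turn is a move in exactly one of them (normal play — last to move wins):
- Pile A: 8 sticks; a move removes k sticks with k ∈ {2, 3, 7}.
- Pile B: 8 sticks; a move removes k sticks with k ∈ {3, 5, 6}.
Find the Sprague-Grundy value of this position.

3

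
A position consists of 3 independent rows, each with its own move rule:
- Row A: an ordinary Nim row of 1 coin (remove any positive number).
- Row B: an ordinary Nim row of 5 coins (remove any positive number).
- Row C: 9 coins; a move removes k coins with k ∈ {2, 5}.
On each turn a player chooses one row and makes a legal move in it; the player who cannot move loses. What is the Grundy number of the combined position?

5

Row A is a plain Nim row of size 1, so its Grundy value is 1.
Row B is a plain Nim row of size 5, so its Grundy value is 5.
Grundy values for row C (subtraction set {2, 5}):
g(0) = mex{} = 0
g(1) = mex{} = 0
g(2) = mex{0} = 1
g(3) = mex{0} = 1
g(4) = mex{1} = 0
g(5) = mex{0,1} = 2
g(6) = mex{0} = 1
g(7) = mex{1,2} = 0
g(8) = mex{1} = 0
g(9) = mex{0} = 1
So g(9) = 1.
By the Sprague-Grundy theorem, the Grundy value of a sum of independent games is the XOR of the component values.
Combined value = 1 ⊕ 5 ⊕ 1 = 5.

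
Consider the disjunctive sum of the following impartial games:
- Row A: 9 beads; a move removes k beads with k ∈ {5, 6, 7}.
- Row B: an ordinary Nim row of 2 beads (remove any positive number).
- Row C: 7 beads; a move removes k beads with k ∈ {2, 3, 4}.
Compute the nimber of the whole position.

3

Grundy values for row A (subtraction set {5, 6, 7}):
k:     0  1  2  3  4  5  6  7  8  9
g(k):  0  0  0  0  0  1  1  1  1  1
So g(9) = 1.
Row B is a plain Nim row of size 2, so its Grundy value is 2.
For row C, compute g(0), g(1), … with moves {2, 3, 4}:
g(0) = mex{} = 0
g(1) = mex{} = 0
g(2) = mex{0} = 1
g(3) = mex{0} = 1
g(4) = mex{0,1} = 2
g(5) = mex{0,1} = 2
g(6) = mex{1,2} = 0
g(7) = mex{1,2} = 0
So g(7) = 0.
By the Sprague-Grundy theorem, the Grundy value of a sum of independent games is the XOR of the component values.
Combined value = 1 XOR 2 XOR 0 = 3.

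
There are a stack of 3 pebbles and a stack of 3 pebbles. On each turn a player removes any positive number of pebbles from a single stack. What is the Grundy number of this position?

Write each in binary and XOR column by column:
  11  (3)
  11  (3)
  --
  00  (0)

0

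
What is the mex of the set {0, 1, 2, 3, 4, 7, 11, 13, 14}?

5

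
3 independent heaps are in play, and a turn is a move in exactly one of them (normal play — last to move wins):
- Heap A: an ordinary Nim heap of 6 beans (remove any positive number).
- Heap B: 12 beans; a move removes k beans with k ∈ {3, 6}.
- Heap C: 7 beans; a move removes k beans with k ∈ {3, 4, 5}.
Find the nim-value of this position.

5

Heap A is a plain Nim heap of size 6, so its Grundy value is 6.
Grundy values for heap B (subtraction set {3, 6}):
g(0) = mex{} = 0
g(1) = mex{} = 0
g(2) = mex{} = 0
g(3) = mex{0} = 1
g(4) = mex{0} = 1
g(5) = mex{0} = 1
g(6) = mex{0,1} = 2
g(7) = mex{0,1} = 2
g(8) = mex{0,1} = 2
g(9) = mex{1,2} = 0
g(10) = mex{1,2} = 0
g(11) = mex{1,2} = 0
g(12) = mex{0,2} = 1
So g(12) = 1.
For heap C, compute g(0), g(1), … with moves {3, 4, 5}:
g(0) = mex{} = 0
g(1) = mex{} = 0
g(2) = mex{} = 0
g(3) = mex{0} = 1
g(4) = mex{0} = 1
g(5) = mex{0} = 1
g(6) = mex{0,1} = 2
g(7) = mex{0,1} = 2
So g(7) = 2.
The value of a disjunctive sum is the nim-sum of the parts.
Combined value = 6 XOR 1 XOR 2 = 5.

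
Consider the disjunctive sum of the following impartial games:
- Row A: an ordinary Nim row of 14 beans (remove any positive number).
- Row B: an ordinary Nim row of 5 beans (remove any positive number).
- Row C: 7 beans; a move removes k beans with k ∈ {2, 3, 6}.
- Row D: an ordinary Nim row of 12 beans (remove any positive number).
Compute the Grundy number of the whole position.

Row A is a plain Nim row of size 14, so its Grundy value is 14.
Row B is a plain Nim row of size 5, so its Grundy value is 5.
Grundy values for row C (subtraction set {2, 3, 6}):
k:     0  1  2  3  4  5  6  7
g(k):  0  0  1  1  2  0  3  1
So g(7) = 1.
Row D is a plain Nim row of size 12, so its Grundy value is 12.
The value of a disjunctive sum is the nim-sum of the parts.
Combined value = 14 ⊕ 5 ⊕ 1 ⊕ 12 = 6.

6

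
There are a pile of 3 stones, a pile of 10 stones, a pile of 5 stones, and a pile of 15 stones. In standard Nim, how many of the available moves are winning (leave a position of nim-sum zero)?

3

Compute the nim-sum pairwise:
3 XOR 10 = 9
9 XOR 5 = 12
12 XOR 15 = 3
The overall nim-sum is X = 3. A pile of size p has a winning move iff p XOR X < p (reduce it to p XOR X).
  3: 3 XOR 3 = 0 < 3 — winning move (to 0).
  10: 10 XOR 3 = 9 < 10 — winning move (to 9).
  5: 5 XOR 3 = 6 ≥ 5 — no move.
  15: 15 XOR 3 = 12 < 15 — winning move (to 12).
That gives 3 winning moves.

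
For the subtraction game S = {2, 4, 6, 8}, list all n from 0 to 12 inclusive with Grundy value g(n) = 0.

Grundy values for subtraction set {2, 4, 6, 8}:
k:     0  1  2  3  4  5  6  7  8  9 10 11 12
g(k):  0  0  1  1  2  2  3  3  4  4  0  0  1
The P-positions (g = 0) in 0..12 are 0, 1, 10, 11.

0, 1, 10, 11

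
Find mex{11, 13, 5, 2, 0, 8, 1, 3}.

The values 0, 1, 2, 3 are all present; 4 is the first non-negative integer missing from the set.

4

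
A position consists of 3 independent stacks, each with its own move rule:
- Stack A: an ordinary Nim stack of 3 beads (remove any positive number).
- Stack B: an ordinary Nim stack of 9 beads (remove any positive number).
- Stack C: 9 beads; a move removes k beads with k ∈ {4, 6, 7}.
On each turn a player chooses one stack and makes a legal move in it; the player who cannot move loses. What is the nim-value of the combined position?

8

Stack A is a plain Nim stack of size 3, so its Grundy value is 3.
Stack B is a plain Nim stack of size 9, so its Grundy value is 9.
Build the Grundy sequence for stack C with g(k) = mex{g(k−s) : s ∈ {4, 6, 7}, s ≤ k}:
k:     0  1  2  3  4  5  6  7  8  9
g(k):  0  0  0  0  1  1  1  1  2  2
So g(9) = 2.
By the Sprague-Grundy theorem, the Grundy value of a sum of independent games is the XOR of the component values.
Combined value = 3 ⊕ 9 ⊕ 2 = 8.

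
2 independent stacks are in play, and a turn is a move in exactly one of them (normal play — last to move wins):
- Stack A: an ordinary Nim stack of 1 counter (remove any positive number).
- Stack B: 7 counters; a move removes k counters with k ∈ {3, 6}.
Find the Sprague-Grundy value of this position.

3

Stack A is a plain Nim stack of size 1, so its Grundy value is 1.
Build the Grundy sequence for stack B with g(k) = mex{g(k−s) : s ∈ {3, 6}, s ≤ k}:
g(0) = mex{} = 0
g(1) = mex{} = 0
g(2) = mex{} = 0
g(3) = mex{0} = 1
g(4) = mex{0} = 1
g(5) = mex{0} = 1
g(6) = mex{0,1} = 2
g(7) = mex{0,1} = 2
So g(7) = 2.
By the Sprague-Grundy theorem, the Grundy value of a sum of independent games is the XOR of the component values.
Combined value = 1 ⊕ 2 = 3.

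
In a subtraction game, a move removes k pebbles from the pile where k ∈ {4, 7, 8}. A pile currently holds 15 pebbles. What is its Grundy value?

Grundy values for subtraction set {4, 7, 8}:
k:     0  1  2  3  4  5  6  7  8  9 10 11 12 13 14 15
g(k):  0  0  0  0  1  1  1  1  2  2  2  2  0  0  0  0
So g(15) = 0.

0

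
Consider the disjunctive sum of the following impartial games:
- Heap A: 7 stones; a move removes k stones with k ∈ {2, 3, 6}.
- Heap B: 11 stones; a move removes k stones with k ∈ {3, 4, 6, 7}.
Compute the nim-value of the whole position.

Grundy values for heap A (subtraction set {2, 3, 6}):
k:     0  1  2  3  4  5  6  7
g(k):  0  0  1  1  2  0  3  1
So g(7) = 1.
Grundy values for heap B (subtraction set {3, 4, 6, 7}):
g(0) = mex{} = 0
g(1) = mex{} = 0
g(2) = mex{} = 0
g(3) = mex{0} = 1
g(4) = mex{0} = 1
g(5) = mex{0} = 1
g(6) = mex{0,1} = 2
g(7) = mex{0,1} = 2
g(8) = mex{0,1} = 2
g(9) = mex{0,1,2} = 3
g(10) = mex{1,2} = 0
g(11) = mex{1,2} = 0
So g(11) = 0.
By the Sprague-Grundy theorem, the Grundy value of a sum of independent games is the XOR of the component values.
Combined value = 1 ⊕ 0 = 1.

1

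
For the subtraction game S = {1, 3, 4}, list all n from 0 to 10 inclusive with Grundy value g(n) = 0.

Grundy values for subtraction set {1, 3, 4}:
g(0) = mex{} = 0
g(1) = mex{0} = 1
g(2) = mex{1} = 0
g(3) = mex{0} = 1
g(4) = mex{0,1} = 2
g(5) = mex{0,1,2} = 3
g(6) = mex{0,1,3} = 2
g(7) = mex{1,2} = 0
g(8) = mex{0,2,3} = 1
g(9) = mex{1,2,3} = 0
g(10) = mex{0,2} = 1
The P-positions (g = 0) in 0..10 are 0, 2, 7, 9.

0, 2, 7, 9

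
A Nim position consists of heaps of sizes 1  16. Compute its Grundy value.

17

In binary:
  00001  (1)
  10000  (16)
  -----
  10001  (17)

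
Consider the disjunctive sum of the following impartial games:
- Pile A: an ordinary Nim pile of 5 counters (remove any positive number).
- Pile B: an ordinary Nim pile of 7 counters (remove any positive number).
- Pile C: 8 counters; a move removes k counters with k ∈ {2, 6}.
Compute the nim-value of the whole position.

Pile A is a plain Nim pile of size 5, so its Grundy value is 5.
Pile B is a plain Nim pile of size 7, so its Grundy value is 7.
For pile C, compute g(0), g(1), … with moves {2, 6}:
g(0) = mex{} = 0
g(1) = mex{} = 0
g(2) = mex{0} = 1
g(3) = mex{0} = 1
g(4) = mex{1} = 0
g(5) = mex{1} = 0
g(6) = mex{0} = 1
g(7) = mex{0} = 1
g(8) = mex{1} = 0
So g(8) = 0.
By the Sprague-Grundy theorem, the Grundy value of a sum of independent games is the XOR of the component values.
Combined value = 5 ⊕ 7 ⊕ 0 = 2.

2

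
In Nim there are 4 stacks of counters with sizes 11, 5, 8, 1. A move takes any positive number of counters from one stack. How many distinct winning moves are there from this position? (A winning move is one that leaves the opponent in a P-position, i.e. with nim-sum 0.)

1

Compute the nim-sum pairwise:
11 ⊕ 5 = 14
14 ⊕ 8 = 6
6 ⊕ 1 = 7
The overall nim-sum is X = 7. A stack of size p has a winning move iff p XOR X < p (reduce it to p XOR X).
  11: 11 XOR 7 = 12 ≥ 11 — no move.
  5: 5 XOR 7 = 2 < 5 — winning move (to 2).
  8: 8 XOR 7 = 15 ≥ 8 — no move.
  1: 1 XOR 7 = 6 ≥ 1 — no move.
That gives 1 winning move.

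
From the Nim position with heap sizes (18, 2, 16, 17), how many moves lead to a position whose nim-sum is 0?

Nim-sum: 18 XOR 2 XOR 16 XOR 17 = 17.
The overall nim-sum is X = 17. A heap of size p has a winning move iff p XOR X < p (reduce it to p XOR X).
  18: 18 XOR 17 = 3 < 18 — winning move (to 3).
  2: 2 XOR 17 = 19 ≥ 2 — no move.
  16: 16 XOR 17 = 1 < 16 — winning move (to 1).
  17: 17 XOR 17 = 0 < 17 — winning move (to 0).
That gives 3 winning moves.

3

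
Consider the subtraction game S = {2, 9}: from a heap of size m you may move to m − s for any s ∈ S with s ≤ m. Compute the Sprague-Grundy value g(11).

0

Grundy values for subtraction set {2, 9}:
k:     0  1  2  3  4  5  6  7  8  9 10 11
g(k):  0  0  1  1  0  0  1  1  0  2  1  0
So g(11) = 0.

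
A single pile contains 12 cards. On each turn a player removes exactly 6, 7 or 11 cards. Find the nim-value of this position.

2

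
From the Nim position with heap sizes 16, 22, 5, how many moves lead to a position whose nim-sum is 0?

1

Compute the nim-sum pairwise:
16 ⊕ 22 = 6
6 ⊕ 5 = 3
The overall nim-sum is X = 3. A heap of size p has a winning move iff p XOR X < p (reduce it to p XOR X).
  16: 16 XOR 3 = 19 ≥ 16 — no move.
  22: 22 XOR 3 = 21 < 22 — winning move (to 21).
  5: 5 XOR 3 = 6 ≥ 5 — no move.
That gives 1 winning move.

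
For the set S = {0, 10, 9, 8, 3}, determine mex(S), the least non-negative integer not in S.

1

0 is in the set but 1 is not, so the mex is 1.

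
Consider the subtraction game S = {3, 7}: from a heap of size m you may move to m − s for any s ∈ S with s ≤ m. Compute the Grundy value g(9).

Build the Grundy sequence with g(k) = mex{g(k−s) : s ∈ {3, 7}, s ≤ k}:
k:     0  1  2  3  4  5  6  7  8  9
g(k):  0  0  0  1  1  1  0  2  2  1
So g(9) = 1.

1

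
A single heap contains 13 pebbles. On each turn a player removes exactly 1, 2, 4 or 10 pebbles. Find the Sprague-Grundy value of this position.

Compute g(0), g(1), … for moves {1, 2, 4, 10}:
g(0) = mex{} = 0
g(1) = mex{0} = 1
g(2) = mex{0,1} = 2
g(3) = mex{1,2} = 0
g(4) = mex{0,2} = 1
g(5) = mex{0,1} = 2
g(6) = mex{1,2} = 0
g(7) = mex{0,2} = 1
g(8) = mex{0,1} = 2
g(9) = mex{1,2} = 0
g(10) = mex{0,2} = 1
g(11) = mex{0,1} = 2
g(12) = mex{1,2} = 0
g(13) = mex{0,2} = 1
So g(13) = 1.

1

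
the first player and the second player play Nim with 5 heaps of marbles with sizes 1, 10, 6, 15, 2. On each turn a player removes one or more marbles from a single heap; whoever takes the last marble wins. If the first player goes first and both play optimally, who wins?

the second player wins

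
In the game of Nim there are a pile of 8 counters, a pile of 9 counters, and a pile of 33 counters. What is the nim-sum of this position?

32

Compute the nim-sum pairwise:
8 ⊕ 9 = 1
1 ⊕ 33 = 32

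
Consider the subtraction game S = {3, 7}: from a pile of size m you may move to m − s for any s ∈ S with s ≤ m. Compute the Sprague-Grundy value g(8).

2

Compute g(0), g(1), … for moves {3, 7}:
g(0) = mex{} = 0
g(1) = mex{} = 0
g(2) = mex{} = 0
g(3) = mex{0} = 1
g(4) = mex{0} = 1
g(5) = mex{0} = 1
g(6) = mex{1} = 0
g(7) = mex{0,1} = 2
g(8) = mex{0,1} = 2
So g(8) = 2.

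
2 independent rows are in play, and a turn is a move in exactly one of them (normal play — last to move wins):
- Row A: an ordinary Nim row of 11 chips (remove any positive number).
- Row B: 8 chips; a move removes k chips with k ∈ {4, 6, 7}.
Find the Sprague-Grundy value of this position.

9

Row A is a plain Nim row of size 11, so its Grundy value is 11.
Build the Grundy sequence for row B with g(k) = mex{g(k−s) : s ∈ {4, 6, 7}, s ≤ k}:
g(0) = mex{} = 0
g(1) = mex{} = 0
g(2) = mex{} = 0
g(3) = mex{} = 0
g(4) = mex{0} = 1
g(5) = mex{0} = 1
g(6) = mex{0} = 1
g(7) = mex{0} = 1
g(8) = mex{0,1} = 2
So g(8) = 2.
By the Sprague-Grundy theorem, the Grundy value of a sum of independent games is the XOR of the component values.
Combined value = 11 ⊕ 2 = 9.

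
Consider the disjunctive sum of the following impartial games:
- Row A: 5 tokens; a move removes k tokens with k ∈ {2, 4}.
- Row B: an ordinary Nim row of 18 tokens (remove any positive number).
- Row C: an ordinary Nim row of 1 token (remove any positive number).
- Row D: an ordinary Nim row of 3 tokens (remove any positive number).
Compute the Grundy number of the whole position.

18

Build the Grundy sequence for row A with g(k) = mex{g(k−s) : s ∈ {2, 4}, s ≤ k}:
g(0) = mex{} = 0
g(1) = mex{} = 0
g(2) = mex{0} = 1
g(3) = mex{0} = 1
g(4) = mex{0,1} = 2
g(5) = mex{0,1} = 2
So g(5) = 2.
Row B is a plain Nim row of size 18, so its Grundy value is 18.
Row C is a plain Nim row of size 1, so its Grundy value is 1.
Row D is a plain Nim row of size 3, so its Grundy value is 3.
The value of a disjunctive sum is the nim-sum of the parts.
Combined value = 2 XOR 18 XOR 1 XOR 3 = 18.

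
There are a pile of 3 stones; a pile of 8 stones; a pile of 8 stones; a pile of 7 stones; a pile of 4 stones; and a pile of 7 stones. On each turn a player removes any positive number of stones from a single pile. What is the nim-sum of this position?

Compute the nim-sum pairwise:
3 ^ 8 = 11
11 ^ 8 = 3
3 ^ 7 = 4
4 ^ 4 = 0
0 ^ 7 = 7

7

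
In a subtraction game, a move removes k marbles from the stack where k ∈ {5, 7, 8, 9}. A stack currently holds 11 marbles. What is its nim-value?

2

Build the Grundy sequence with g(k) = mex{g(k−s) : s ∈ {5, 7, 8, 9}, s ≤ k}:
k:     0  1  2  3  4  5  6  7  8  9 10 11
g(k):  0  0  0  0  0  1  1  1  1  1  2  2
So g(11) = 2.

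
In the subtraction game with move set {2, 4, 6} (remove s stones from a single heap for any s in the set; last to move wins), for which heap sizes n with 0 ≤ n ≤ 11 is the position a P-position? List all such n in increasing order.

0, 1, 8, 9

Compute g(0), g(1), … for moves {2, 4, 6}:
k:     0  1  2  3  4  5  6  7  8  9 10 11
g(k):  0  0  1  1  2  2  3  3  0  0  1  1
The P-positions (g = 0) in 0..11 are 0, 1, 8, 9.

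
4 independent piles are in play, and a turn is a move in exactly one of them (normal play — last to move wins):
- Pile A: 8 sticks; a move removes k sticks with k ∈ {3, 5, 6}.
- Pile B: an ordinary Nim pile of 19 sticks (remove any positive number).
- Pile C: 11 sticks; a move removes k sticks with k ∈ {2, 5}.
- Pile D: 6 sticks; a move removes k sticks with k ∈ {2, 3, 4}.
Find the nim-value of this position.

17

Grundy values for pile A (subtraction set {3, 5, 6}):
k:     0  1  2  3  4  5  6  7  8
g(k):  0  0  0  1  1  1  2  2  2
So g(8) = 2.
Pile B is a plain Nim pile of size 19, so its Grundy value is 19.
Grundy values for pile C (subtraction set {2, 5}):
g(0) = mex{} = 0
g(1) = mex{} = 0
g(2) = mex{0} = 1
g(3) = mex{0} = 1
g(4) = mex{1} = 0
g(5) = mex{0,1} = 2
g(6) = mex{0} = 1
g(7) = mex{1,2} = 0
g(8) = mex{1} = 0
g(9) = mex{0} = 1
g(10) = mex{0,2} = 1
g(11) = mex{1} = 0
So g(11) = 0.
For pile D, compute g(0), g(1), … with moves {2, 3, 4}:
g(0) = mex{} = 0
g(1) = mex{} = 0
g(2) = mex{0} = 1
g(3) = mex{0} = 1
g(4) = mex{0,1} = 2
g(5) = mex{0,1} = 2
g(6) = mex{1,2} = 0
So g(6) = 0.
The value of a disjunctive sum is the nim-sum of the parts.
Combined value = 2 XOR 19 XOR 0 XOR 0 = 17.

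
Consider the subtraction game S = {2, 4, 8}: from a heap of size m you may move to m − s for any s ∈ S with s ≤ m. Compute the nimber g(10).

Grundy values for subtraction set {2, 4, 8}:
k:     0  1  2  3  4  5  6  7  8  9 10
g(k):  0  0  1  1  2  2  0  0  1  1  2
So g(10) = 2.

2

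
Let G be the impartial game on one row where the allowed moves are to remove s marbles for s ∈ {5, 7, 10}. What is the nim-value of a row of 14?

2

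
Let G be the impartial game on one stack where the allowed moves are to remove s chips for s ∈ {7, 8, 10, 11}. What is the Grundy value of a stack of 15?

2

Grundy values for subtraction set {7, 8, 10, 11}:
k:     0  1  2  3  4  5  6  7  8  9 10 11 12 13 14 15
g(k):  0  0  0  0  0  0  0  1  1  1  1  1  1  1  2  2
So g(15) = 2.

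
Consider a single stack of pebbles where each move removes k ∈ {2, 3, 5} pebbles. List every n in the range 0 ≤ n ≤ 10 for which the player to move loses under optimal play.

Build the Grundy sequence with g(k) = mex{g(k−s) : s ∈ {2, 3, 5}, s ≤ k}:
k:     0  1  2  3  4  5  6  7  8  9 10
g(k):  0  0  1  1  2  2  3  0  0  1  1
The P-positions (g = 0) in 0..10 are 0, 1, 7, 8.

0, 1, 7, 8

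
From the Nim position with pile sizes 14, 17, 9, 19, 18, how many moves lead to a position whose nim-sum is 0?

Bitwise XOR of the heap sizes:
  01110  (14)
  10001  (17)
  01001  (9)
  10011  (19)
  10010  (18)
  -----
  10111  (23)
The overall nim-sum is X = 23. A pile of size p has a winning move iff p XOR X < p (reduce it to p XOR X).
  14: 14 XOR 23 = 25 ≥ 14 — no move.
  17: 17 XOR 23 = 6 < 17 — winning move (to 6).
  9: 9 XOR 23 = 30 ≥ 9 — no move.
  19: 19 XOR 23 = 4 < 19 — winning move (to 4).
  18: 18 XOR 23 = 5 < 18 — winning move (to 5).
That gives 3 winning moves.

3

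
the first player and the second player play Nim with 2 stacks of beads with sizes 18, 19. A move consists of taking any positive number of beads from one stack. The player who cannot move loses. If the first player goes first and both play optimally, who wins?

the first player wins

Compute the nim-sum pairwise:
18 ^ 19 = 1
The nim-sum is 1 ≠ 0, so this is an N-position: the player to move can win; the first player has a winning move.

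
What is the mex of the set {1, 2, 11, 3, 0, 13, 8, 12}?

The values 0, 1, 2, 3 are all present; 4 is the first non-negative integer missing from the set.

4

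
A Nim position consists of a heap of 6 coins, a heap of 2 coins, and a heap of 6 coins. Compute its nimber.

Bitwise XOR of the heap sizes:
  110  (6)
  010  (2)
  110  (6)
  ---
  010  (2)

2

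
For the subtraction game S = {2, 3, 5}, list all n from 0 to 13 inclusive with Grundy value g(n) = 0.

0, 1, 7, 8

Build the Grundy sequence with g(k) = mex{g(k−s) : s ∈ {2, 3, 5}, s ≤ k}:
k:     0  1  2  3  4  5  6  7  8  9 10 11 12 13
g(k):  0  0  1  1  2  2  3  0  0  1  1  2  2  3
The P-positions (g = 0) in 0..13 are 0, 1, 7, 8.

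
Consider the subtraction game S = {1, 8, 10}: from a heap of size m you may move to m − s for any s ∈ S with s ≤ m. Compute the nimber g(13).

0

Build the Grundy sequence with g(k) = mex{g(k−s) : s ∈ {1, 8, 10}, s ≤ k}:
g(0) = mex{} = 0
g(1) = mex{0} = 1
g(2) = mex{1} = 0
g(3) = mex{0} = 1
g(4) = mex{1} = 0
g(5) = mex{0} = 1
g(6) = mex{1} = 0
g(7) = mex{0} = 1
g(8) = mex{0,1} = 2
g(9) = mex{1,2} = 0
g(10) = mex{0} = 1
g(11) = mex{1} = 0
g(12) = mex{0} = 1
g(13) = mex{1} = 0
So g(13) = 0.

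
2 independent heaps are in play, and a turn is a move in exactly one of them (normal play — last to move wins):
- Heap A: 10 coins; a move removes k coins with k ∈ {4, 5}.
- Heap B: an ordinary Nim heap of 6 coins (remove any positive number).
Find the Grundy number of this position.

6

Grundy values for heap A (subtraction set {4, 5}):
k:     0  1  2  3  4  5  6  7  8  9 10
g(k):  0  0  0  0  1  1  1  1  2  0  0
So g(10) = 0.
Heap B is a plain Nim heap of size 6, so its Grundy value is 6.
The value of a disjunctive sum is the nim-sum of the parts.
Combined value = 0 XOR 6 = 6.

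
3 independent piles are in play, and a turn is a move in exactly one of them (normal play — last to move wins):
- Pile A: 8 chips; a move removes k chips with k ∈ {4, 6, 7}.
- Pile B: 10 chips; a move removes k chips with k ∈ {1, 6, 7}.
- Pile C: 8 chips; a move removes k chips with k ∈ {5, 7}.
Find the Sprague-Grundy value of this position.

1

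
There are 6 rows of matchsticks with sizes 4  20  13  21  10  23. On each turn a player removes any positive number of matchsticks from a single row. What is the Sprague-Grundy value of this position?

21

Nim-sum: 4 ⊕ 20 ⊕ 13 ⊕ 21 ⊕ 10 ⊕ 23 = 21.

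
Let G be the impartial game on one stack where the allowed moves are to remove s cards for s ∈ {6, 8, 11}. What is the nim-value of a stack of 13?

2

Compute g(0), g(1), … for moves {6, 8, 11}:
k:     0  1  2  3  4  5  6  7  8  9 10 11 12 13
g(k):  0  0  0  0  0  0  1  1  1  1  1  1  2  2
So g(13) = 2.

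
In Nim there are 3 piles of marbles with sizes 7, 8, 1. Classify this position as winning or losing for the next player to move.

Nim-sum: 7 XOR 8 XOR 1 = 14.
The nim-sum is 14 ≠ 0, so this is an N-position: the player to move can win.

Winning position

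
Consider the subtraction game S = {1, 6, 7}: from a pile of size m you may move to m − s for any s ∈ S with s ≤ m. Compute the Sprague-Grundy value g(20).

Build the Grundy sequence with g(k) = mex{g(k−s) : s ∈ {1, 6, 7}, s ≤ k}:
k:     0  1  2  3  4  5  6  7  8  9 10 11 12 13 14 15 16 17 18 19 20
g(k):  0  1  0  1  0  1  2  3  2  3  2  3  0  1  0  1  0  1  2  3  2
So g(20) = 2.

2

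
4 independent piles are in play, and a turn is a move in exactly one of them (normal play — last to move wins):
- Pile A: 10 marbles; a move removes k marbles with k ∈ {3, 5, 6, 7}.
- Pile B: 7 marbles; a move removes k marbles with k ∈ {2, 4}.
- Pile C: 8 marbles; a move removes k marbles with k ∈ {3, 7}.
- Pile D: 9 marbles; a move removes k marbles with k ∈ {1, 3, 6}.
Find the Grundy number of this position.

2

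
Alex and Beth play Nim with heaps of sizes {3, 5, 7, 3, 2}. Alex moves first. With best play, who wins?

Beth wins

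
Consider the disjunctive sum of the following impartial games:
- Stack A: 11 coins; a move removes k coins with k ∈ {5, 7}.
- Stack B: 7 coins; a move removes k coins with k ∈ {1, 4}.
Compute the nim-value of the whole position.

Build the Grundy sequence for stack A with g(k) = mex{g(k−s) : s ∈ {5, 7}, s ≤ k}:
k:     0  1  2  3  4  5  6  7  8  9 10 11
g(k):  0  0  0  0  0  1  1  1  1  1  2  2
So g(11) = 2.
Build the Grundy sequence for stack B with g(k) = mex{g(k−s) : s ∈ {1, 4}, s ≤ k}:
k:     0  1  2  3  4  5  6  7
g(k):  0  1  0  1  2  0  1  0
So g(7) = 0.
The value of a disjunctive sum is the nim-sum of the parts.
Combined value = 2 ⊕ 0 = 2.

2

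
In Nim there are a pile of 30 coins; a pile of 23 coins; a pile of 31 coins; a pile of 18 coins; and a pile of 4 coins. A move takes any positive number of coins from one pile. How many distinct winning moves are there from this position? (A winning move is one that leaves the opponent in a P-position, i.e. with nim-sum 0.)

Bitwise XOR of the heap sizes:
  11110  (30)
  10111  (23)
  11111  (31)
  10010  (18)
  00100  (4)
  -----
  00000  (0)
The nim-sum is already 0, so every move leaves a nonzero nim-sum — there are no winning moves.

0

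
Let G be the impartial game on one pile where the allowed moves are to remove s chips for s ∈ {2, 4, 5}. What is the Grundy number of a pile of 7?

Build the Grundy sequence with g(k) = mex{g(k−s) : s ∈ {2, 4, 5}, s ≤ k}:
g(0) = mex{} = 0
g(1) = mex{} = 0
g(2) = mex{0} = 1
g(3) = mex{0} = 1
g(4) = mex{0,1} = 2
g(5) = mex{0,1} = 2
g(6) = mex{0,1,2} = 3
g(7) = mex{1,2} = 0
So g(7) = 0.

0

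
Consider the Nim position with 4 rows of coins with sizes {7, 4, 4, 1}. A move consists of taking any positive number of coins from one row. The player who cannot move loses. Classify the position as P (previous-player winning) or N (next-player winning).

N-position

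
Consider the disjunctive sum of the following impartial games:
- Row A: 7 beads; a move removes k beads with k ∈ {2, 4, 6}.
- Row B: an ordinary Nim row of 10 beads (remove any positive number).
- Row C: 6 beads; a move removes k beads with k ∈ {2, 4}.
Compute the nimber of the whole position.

Build the Grundy sequence for row A with g(k) = mex{g(k−s) : s ∈ {2, 4, 6}, s ≤ k}:
k:     0  1  2  3  4  5  6  7
g(k):  0  0  1  1  2  2  3  3
So g(7) = 3.
Row B is a plain Nim row of size 10, so its Grundy value is 10.
For row C, compute g(0), g(1), … with moves {2, 4}:
g(0) = mex{} = 0
g(1) = mex{} = 0
g(2) = mex{0} = 1
g(3) = mex{0} = 1
g(4) = mex{0,1} = 2
g(5) = mex{0,1} = 2
g(6) = mex{1,2} = 0
So g(6) = 0.
The value of a disjunctive sum is the nim-sum of the parts.
Combined value = 3 XOR 10 XOR 0 = 9.

9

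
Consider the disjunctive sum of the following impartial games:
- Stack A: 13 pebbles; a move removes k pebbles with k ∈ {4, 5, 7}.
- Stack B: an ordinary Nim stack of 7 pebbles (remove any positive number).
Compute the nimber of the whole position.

7

Build the Grundy sequence for stack A with g(k) = mex{g(k−s) : s ∈ {4, 5, 7}, s ≤ k}:
k:     0  1  2  3  4  5  6  7  8  9 10 11 12 13
g(k):  0  0  0  0  1  1  1  1  2  2  2  0  0  0
So g(13) = 0.
Stack B is a plain Nim stack of size 7, so its Grundy value is 7.
By the Sprague-Grundy theorem, the Grundy value of a sum of independent games is the XOR of the component values.
Combined value = 0 XOR 7 = 7.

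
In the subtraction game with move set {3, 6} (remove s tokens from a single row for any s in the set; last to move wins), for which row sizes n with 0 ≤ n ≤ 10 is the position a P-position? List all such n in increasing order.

0, 1, 2, 9, 10

Compute g(0), g(1), … for moves {3, 6}:
g(0) = mex{} = 0
g(1) = mex{} = 0
g(2) = mex{} = 0
g(3) = mex{0} = 1
g(4) = mex{0} = 1
g(5) = mex{0} = 1
g(6) = mex{0,1} = 2
g(7) = mex{0,1} = 2
g(8) = mex{0,1} = 2
g(9) = mex{1,2} = 0
g(10) = mex{1,2} = 0
The P-positions (g = 0) in 0..10 are 0, 1, 2, 9, 10.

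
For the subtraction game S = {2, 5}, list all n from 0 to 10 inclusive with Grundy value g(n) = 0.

0, 1, 4, 7, 8

Grundy values for subtraction set {2, 5}:
g(0) = mex{} = 0
g(1) = mex{} = 0
g(2) = mex{0} = 1
g(3) = mex{0} = 1
g(4) = mex{1} = 0
g(5) = mex{0,1} = 2
g(6) = mex{0} = 1
g(7) = mex{1,2} = 0
g(8) = mex{1} = 0
g(9) = mex{0} = 1
g(10) = mex{0,2} = 1
The P-positions (g = 0) in 0..10 are 0, 1, 4, 7, 8.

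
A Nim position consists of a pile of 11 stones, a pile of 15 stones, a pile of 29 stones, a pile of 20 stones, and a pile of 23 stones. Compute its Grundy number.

Nim-sum: 11 ^ 15 ^ 29 ^ 20 ^ 23 = 26.

26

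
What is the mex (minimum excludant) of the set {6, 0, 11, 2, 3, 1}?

4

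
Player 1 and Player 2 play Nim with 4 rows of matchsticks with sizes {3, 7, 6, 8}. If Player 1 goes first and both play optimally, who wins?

Player 1 wins

Bitwise XOR of the heap sizes:
  0011  (3)
  0111  (7)
  0110  (6)
  1000  (8)
  ----
  1010  (10)
The nim-sum is 10 ≠ 0, so this is an N-position: the player to move can win; Player 1 has a winning move.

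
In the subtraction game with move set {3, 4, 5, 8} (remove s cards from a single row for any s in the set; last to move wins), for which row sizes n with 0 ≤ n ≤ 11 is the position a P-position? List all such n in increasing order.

Compute g(0), g(1), … for moves {3, 4, 5, 8}:
k:     0  1  2  3  4  5  6  7  8  9 10 11
g(k):  0  0  0  1  1  1  2  2  2  3  3  0
The P-positions (g = 0) in 0..11 are 0, 1, 2, 11.

0, 1, 2, 11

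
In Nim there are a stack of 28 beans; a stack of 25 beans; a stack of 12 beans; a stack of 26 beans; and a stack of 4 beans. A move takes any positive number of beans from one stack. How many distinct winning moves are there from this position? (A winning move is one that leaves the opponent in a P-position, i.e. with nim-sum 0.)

3

Nim-sum: 28 ^ 25 ^ 12 ^ 26 ^ 4 = 23.
The overall nim-sum is X = 23. A stack of size p has a winning move iff p XOR X < p (reduce it to p XOR X).
  28: 28 XOR 23 = 11 < 28 — winning move (to 11).
  25: 25 XOR 23 = 14 < 25 — winning move (to 14).
  12: 12 XOR 23 = 27 ≥ 12 — no move.
  26: 26 XOR 23 = 13 < 26 — winning move (to 13).
  4: 4 XOR 23 = 19 ≥ 4 — no move.
That gives 3 winning moves.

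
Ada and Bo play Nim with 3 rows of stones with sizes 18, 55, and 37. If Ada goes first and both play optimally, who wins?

Bo wins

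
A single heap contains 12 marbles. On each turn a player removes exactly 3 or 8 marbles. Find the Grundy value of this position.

0

Build the Grundy sequence with g(k) = mex{g(k−s) : s ∈ {3, 8}, s ≤ k}:
k:     0  1  2  3  4  5  6  7  8  9 10 11 12
g(k):  0  0  0  1  1  1  0  0  2  1  1  0  0
So g(12) = 0.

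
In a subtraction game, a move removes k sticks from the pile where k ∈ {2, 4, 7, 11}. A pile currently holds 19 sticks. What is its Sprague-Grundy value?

2

Grundy values for subtraction set {2, 4, 7, 11}:
k:     0  1  2  3  4  5  6  7  8  9 10 11 12 13 14 15 16 17 18 19
g(k):  0  0  1  1  2  2  0  3  1  0  2  1  3  2  0  0  1  1  2  2
So g(19) = 2.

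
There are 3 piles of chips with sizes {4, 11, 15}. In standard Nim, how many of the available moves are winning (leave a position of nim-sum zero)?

0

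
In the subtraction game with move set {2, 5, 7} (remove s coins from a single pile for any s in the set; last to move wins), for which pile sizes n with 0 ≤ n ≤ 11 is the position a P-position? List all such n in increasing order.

Grundy values for subtraction set {2, 5, 7}:
g(0) = mex{} = 0
g(1) = mex{} = 0
g(2) = mex{0} = 1
g(3) = mex{0} = 1
g(4) = mex{1} = 0
g(5) = mex{0,1} = 2
g(6) = mex{0} = 1
g(7) = mex{0,1,2} = 3
g(8) = mex{0,1} = 2
g(9) = mex{0,1,3} = 2
g(10) = mex{1,2} = 0
g(11) = mex{0,1,2} = 3
The P-positions (g = 0) in 0..11 are 0, 1, 4, 10.

0, 1, 4, 10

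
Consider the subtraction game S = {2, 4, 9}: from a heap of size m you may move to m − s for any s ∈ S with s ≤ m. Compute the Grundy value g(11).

Compute g(0), g(1), … for moves {2, 4, 9}:
k:     0  1  2  3  4  5  6  7  8  9 10 11
g(k):  0  0  1  1  2  2  0  0  1  1  2  2
So g(11) = 2.

2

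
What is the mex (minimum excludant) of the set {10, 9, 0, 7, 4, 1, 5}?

2

The values 0, 1 are all present; 2 is the first non-negative integer missing from the set.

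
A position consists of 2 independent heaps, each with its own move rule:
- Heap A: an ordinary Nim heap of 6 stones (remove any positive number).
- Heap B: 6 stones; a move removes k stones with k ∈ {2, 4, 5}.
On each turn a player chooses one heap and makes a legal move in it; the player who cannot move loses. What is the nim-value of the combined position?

Heap A is a plain Nim heap of size 6, so its Grundy value is 6.
Grundy values for heap B (subtraction set {2, 4, 5}):
k:     0  1  2  3  4  5  6
g(k):  0  0  1  1  2  2  3
So g(6) = 3.
By the Sprague-Grundy theorem, the Grundy value of a sum of independent games is the XOR of the component values.
Combined value = 6 XOR 3 = 5.

5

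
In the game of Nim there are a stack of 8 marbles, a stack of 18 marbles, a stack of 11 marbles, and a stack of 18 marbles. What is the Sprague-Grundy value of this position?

3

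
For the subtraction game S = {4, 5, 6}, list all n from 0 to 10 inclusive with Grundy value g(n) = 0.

Build the Grundy sequence with g(k) = mex{g(k−s) : s ∈ {4, 5, 6}, s ≤ k}:
k:     0  1  2  3  4  5  6  7  8  9 10
g(k):  0  0  0  0  1  1  1  1  2  2  0
The P-positions (g = 0) in 0..10 are 0, 1, 2, 3, 10.

0, 1, 2, 3, 10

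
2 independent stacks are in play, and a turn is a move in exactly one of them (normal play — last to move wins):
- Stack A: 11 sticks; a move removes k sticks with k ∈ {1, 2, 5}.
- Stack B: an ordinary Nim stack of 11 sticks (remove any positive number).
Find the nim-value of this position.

9

Grundy values for stack A (subtraction set {1, 2, 5}):
g(0) = mex{} = 0
g(1) = mex{0} = 1
g(2) = mex{0,1} = 2
g(3) = mex{1,2} = 0
g(4) = mex{0,2} = 1
g(5) = mex{0,1} = 2
g(6) = mex{1,2} = 0
g(7) = mex{0,2} = 1
g(8) = mex{0,1} = 2
g(9) = mex{1,2} = 0
g(10) = mex{0,2} = 1
g(11) = mex{0,1} = 2
So g(11) = 2.
Stack B is a plain Nim stack of size 11, so its Grundy value is 11.
By the Sprague-Grundy theorem, the Grundy value of a sum of independent games is the XOR of the component values.
Combined value = 2 XOR 11 = 9.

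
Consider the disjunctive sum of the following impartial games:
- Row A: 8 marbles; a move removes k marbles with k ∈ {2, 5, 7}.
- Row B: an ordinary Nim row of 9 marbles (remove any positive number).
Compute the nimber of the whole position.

11

For row A, compute g(0), g(1), … with moves {2, 5, 7}:
k:     0  1  2  3  4  5  6  7  8
g(k):  0  0  1  1  0  2  1  3  2
So g(8) = 2.
Row B is a plain Nim row of size 9, so its Grundy value is 9.
The value of a disjunctive sum is the nim-sum of the parts.
Combined value = 2 ⊕ 9 = 11.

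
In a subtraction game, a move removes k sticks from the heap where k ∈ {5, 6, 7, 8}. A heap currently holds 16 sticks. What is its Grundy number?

Grundy values for subtraction set {5, 6, 7, 8}:
k:     0  1  2  3  4  5  6  7  8  9 10 11 12 13 14 15 16
g(k):  0  0  0  0  0  1  1  1  1  1  2  2  2  0  0  0  0
So g(16) = 0.

0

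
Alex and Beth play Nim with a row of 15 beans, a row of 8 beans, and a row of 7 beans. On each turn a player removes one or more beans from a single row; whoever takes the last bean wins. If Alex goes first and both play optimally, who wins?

Beth wins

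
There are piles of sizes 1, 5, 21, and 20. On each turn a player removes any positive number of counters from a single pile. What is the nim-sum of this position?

Write each in binary and XOR column by column:
  00001  (1)
  00101  (5)
  10101  (21)
  10100  (20)
  -----
  00101  (5)

5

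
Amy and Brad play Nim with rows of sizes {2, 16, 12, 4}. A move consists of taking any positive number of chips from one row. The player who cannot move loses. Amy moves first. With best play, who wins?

In binary:
  00010  (2)
  10000  (16)
  01100  (12)
  00100  (4)
  -----
  11010  (26)
The nim-sum is 26 ≠ 0, so this is an N-position: the player to move can win; Amy has a winning move.

Amy wins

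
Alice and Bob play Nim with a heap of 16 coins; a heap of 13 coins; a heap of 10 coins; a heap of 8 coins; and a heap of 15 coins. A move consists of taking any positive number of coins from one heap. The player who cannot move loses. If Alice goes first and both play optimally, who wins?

Alice wins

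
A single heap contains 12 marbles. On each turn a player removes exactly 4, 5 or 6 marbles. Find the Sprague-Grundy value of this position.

0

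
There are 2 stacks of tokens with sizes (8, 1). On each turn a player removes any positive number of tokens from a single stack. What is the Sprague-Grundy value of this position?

Write each in binary and XOR column by column:
  1000  (8)
  0001  (1)
  ----
  1001  (9)

9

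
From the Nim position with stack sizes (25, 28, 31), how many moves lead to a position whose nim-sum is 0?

Nim-sum: 25 ⊕ 28 ⊕ 31 = 26.
The overall nim-sum is X = 26. A stack of size p has a winning move iff p XOR X < p (reduce it to p XOR X).
  25: 25 XOR 26 = 3 < 25 — winning move (to 3).
  28: 28 XOR 26 = 6 < 28 — winning move (to 6).
  31: 31 XOR 26 = 5 < 31 — winning move (to 5).
That gives 3 winning moves.

3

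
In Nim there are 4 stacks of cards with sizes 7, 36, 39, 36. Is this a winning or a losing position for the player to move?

Winning position

Nim-sum: 7 ⊕ 36 ⊕ 39 ⊕ 36 = 32.
The nim-sum is 32 ≠ 0, so this is an N-position: the player to move can win.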